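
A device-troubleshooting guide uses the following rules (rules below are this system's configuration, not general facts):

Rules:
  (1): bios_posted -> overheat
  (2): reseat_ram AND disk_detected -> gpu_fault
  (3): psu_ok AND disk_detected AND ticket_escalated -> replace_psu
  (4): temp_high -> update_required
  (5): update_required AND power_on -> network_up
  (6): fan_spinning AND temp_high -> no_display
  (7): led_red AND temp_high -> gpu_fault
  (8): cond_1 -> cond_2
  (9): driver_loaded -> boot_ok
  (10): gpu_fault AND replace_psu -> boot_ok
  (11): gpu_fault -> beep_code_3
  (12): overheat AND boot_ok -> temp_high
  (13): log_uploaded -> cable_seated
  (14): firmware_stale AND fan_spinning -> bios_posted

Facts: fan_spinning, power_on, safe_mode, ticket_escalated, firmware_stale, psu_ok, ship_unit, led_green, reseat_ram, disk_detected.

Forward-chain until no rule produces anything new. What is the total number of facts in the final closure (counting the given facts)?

20

Round 1: (2) [reseat_ram AND disk_detected -> gpu_fault]; (3) [psu_ok AND disk_detected AND ticket_escalated -> replace_psu]; (14) [firmware_stale AND fan_spinning -> bios_posted]. New: gpu_fault, replace_psu, bios_posted.
Round 2: (1) [bios_posted -> overheat]; (10) [gpu_fault AND replace_psu -> boot_ok]; (11) [gpu_fault -> beep_code_3]. New: overheat, boot_ok, beep_code_3.
Round 3: (12) [overheat AND boot_ok -> temp_high]. New: temp_high.
Round 4: (4) [temp_high -> update_required]; (6) [fan_spinning AND temp_high -> no_display]. New: update_required, no_display.
Round 5: (5) [update_required AND power_on -> network_up]. New: network_up.
Closure: {beep_code_3, bios_posted, boot_ok, disk_detected, fan_spinning, firmware_stale, gpu_fault, led_green, network_up, no_display, overheat, power_on, psu_ok, replace_psu, reseat_ram, safe_mode, ship_unit, temp_high, ticket_escalated, update_required} — 20 facts.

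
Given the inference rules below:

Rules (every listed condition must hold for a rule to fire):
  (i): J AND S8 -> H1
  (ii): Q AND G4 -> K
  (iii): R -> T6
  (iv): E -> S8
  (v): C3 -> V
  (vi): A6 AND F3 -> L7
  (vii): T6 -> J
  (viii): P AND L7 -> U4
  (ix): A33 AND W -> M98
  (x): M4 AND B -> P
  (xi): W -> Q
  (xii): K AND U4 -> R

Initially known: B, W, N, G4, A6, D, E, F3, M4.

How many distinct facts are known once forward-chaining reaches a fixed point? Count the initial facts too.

19

[1] (iv) [E -> S8]; (vi) [A6 AND F3 -> L7]; (x) [M4 AND B -> P]; (xi) [W -> Q]. ⇒ new: S8, L7, P, Q.
[2] (ii) [Q AND G4 -> K]; (viii) [P AND L7 -> U4]. ⇒ new: K, U4.
[3] (xii) [K AND U4 -> R]. ⇒ new: R.
[4] (iii) [R -> T6]. ⇒ new: T6.
[5] (vii) [T6 -> J]. ⇒ new: J.
[6] (i) [J AND S8 -> H1]. ⇒ new: H1.
Closure: {A6, B, D, E, F3, G4, H1, J, K, L7, M4, N, P, Q, R, S8, T6, U4, W} — 19 facts.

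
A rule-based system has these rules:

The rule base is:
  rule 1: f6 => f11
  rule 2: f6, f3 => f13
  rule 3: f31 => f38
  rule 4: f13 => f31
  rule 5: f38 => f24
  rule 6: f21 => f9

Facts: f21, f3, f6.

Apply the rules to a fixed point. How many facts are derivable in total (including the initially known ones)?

9

Round 1 — rule 1, rule 2, rule 6, derive f11, f13, f9.
Round 2 — rule 4, derive f31.
Round 3 — rule 3, derive f38.
Round 4 — rule 5, derive f24.
Closure: {f11, f13, f21, f24, f3, f31, f38, f6, f9} — 9 facts.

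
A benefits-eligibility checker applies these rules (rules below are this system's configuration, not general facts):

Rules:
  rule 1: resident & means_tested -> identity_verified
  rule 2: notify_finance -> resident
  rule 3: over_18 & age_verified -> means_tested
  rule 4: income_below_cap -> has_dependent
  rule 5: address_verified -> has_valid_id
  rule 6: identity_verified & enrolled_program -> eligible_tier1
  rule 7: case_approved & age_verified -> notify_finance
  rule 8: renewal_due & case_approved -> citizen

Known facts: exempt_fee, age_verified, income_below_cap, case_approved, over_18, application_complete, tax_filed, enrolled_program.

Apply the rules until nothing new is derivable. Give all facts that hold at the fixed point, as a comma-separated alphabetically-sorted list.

age_verified, application_complete, case_approved, eligible_tier1, enrolled_program, exempt_fee, has_dependent, identity_verified, income_below_cap, means_tested, notify_finance, over_18, resident, tax_filed

Round 1 fires rule 3, rule 4, rule 7, giving means_tested, has_dependent, notify_finance.
Round 2 fires rule 2, giving resident.
Round 3 fires rule 1, giving identity_verified.
Round 4 fires rule 6, giving eligible_tier1.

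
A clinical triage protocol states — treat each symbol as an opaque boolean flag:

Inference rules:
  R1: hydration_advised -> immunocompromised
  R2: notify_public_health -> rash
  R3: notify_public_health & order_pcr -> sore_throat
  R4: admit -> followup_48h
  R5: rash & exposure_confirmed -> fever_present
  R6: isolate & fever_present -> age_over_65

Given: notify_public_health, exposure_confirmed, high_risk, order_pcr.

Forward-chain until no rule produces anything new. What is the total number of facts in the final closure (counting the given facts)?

7

[1] R2 [notify_public_health -> rash]; R3 [notify_public_health & order_pcr -> sore_throat]. ⇒ new: rash, sore_throat.
[2] R5 [rash & exposure_confirmed -> fever_present]. ⇒ new: fever_present.
Closure: {exposure_confirmed, fever_present, high_risk, notify_public_health, order_pcr, rash, sore_throat} — 7 facts.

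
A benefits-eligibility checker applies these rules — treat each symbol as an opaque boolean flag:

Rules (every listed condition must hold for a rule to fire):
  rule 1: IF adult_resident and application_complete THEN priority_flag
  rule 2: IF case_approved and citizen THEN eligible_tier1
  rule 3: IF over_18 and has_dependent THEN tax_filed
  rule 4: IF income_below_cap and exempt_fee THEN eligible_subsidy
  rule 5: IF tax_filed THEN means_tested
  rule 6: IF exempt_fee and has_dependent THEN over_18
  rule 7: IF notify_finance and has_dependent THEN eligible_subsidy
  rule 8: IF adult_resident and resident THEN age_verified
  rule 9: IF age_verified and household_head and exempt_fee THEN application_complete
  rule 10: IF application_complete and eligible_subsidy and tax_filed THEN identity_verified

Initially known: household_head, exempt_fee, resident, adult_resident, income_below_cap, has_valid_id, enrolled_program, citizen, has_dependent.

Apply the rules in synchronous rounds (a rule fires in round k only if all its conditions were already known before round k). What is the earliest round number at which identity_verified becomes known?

3

Round 1: rule 4 [IF income_below_cap and exempt_fee THEN eligible_subsidy]; rule 6 [IF exempt_fee and has_dependent THEN over_18]; rule 8 [IF adult_resident and resident THEN age_verified]. New: eligible_subsidy, over_18, age_verified.
Round 2: rule 3 [IF over_18 and has_dependent THEN tax_filed]; rule 9 [IF age_verified and household_head and exempt_fee THEN application_complete]. New: tax_filed, application_complete.
Round 3: rule 1 [IF adult_resident and application_complete THEN priority_flag]; rule 5 [IF tax_filed THEN means_tested]; rule 10 [IF application_complete and eligible_subsidy and tax_filed THEN identity_verified]. New: priority_flag, means_tested, identity_verified.
identity_verified first appears in round 3.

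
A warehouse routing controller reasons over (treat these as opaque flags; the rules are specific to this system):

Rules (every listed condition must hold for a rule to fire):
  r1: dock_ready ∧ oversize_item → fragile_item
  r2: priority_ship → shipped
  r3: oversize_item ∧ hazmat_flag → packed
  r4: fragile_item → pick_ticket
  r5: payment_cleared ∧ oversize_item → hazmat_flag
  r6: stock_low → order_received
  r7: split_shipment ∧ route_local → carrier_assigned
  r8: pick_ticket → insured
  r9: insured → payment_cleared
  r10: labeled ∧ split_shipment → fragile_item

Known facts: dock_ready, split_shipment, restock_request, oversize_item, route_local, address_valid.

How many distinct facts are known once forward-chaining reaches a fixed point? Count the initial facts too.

13

Round 1 — r1, r7, derive fragile_item, carrier_assigned.
Round 2 — r4, derive pick_ticket.
Round 3 — r8, derive insured.
Round 4 — r9, derive payment_cleared.
Round 5 — r5, derive hazmat_flag.
Round 6 — r3, derive packed.
Closure: {address_valid, carrier_assigned, dock_ready, fragile_item, hazmat_flag, insured, oversize_item, packed, payment_cleared, pick_ticket, restock_request, route_local, split_shipment} — 13 facts.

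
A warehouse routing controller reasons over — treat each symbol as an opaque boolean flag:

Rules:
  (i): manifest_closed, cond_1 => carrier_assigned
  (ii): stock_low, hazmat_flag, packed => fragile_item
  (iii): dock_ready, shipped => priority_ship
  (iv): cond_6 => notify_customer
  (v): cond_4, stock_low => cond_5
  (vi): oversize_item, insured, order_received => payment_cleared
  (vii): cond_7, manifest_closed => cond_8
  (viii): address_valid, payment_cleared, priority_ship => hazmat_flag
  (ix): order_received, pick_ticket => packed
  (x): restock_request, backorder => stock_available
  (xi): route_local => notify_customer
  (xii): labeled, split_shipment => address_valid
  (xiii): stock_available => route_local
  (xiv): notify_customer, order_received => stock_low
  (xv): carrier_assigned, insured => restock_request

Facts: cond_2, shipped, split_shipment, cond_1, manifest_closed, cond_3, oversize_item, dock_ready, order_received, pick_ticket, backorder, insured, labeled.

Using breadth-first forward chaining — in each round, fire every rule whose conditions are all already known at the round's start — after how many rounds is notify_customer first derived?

Round 1: (i) [manifest_closed, cond_1 => carrier_assigned]; (iii) [dock_ready, shipped => priority_ship]; (vi) [oversize_item, insured, order_received => payment_cleared]; (ix) [order_received, pick_ticket => packed]; (xii) [labeled, split_shipment => address_valid]. Adds carrier_assigned, priority_ship, payment_cleared, packed, address_valid.
Round 2: (viii) [address_valid, payment_cleared, priority_ship => hazmat_flag]; (xv) [carrier_assigned, insured => restock_request]. Adds hazmat_flag, restock_request.
Round 3: (x) [restock_request, backorder => stock_available]. Adds stock_available.
Round 4: (xiii) [stock_available => route_local]. Adds route_local.
Round 5: (xi) [route_local => notify_customer]. Adds notify_customer.
notify_customer first appears in round 5.

5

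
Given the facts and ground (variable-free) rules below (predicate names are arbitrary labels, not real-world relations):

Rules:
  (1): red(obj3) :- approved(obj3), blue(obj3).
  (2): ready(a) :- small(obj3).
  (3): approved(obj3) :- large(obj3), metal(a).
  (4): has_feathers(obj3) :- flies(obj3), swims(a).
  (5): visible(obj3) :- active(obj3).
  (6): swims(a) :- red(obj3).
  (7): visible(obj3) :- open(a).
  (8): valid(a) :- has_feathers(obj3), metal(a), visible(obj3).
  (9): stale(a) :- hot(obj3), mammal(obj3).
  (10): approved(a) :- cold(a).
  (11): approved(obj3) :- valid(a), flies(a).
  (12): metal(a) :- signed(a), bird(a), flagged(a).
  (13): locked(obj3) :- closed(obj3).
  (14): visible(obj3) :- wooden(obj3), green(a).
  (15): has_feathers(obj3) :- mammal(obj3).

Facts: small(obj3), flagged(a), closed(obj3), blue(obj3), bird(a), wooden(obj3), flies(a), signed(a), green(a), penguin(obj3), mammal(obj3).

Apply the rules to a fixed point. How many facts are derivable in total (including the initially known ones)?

20

Round 1: (2) [ready(a) :- small(obj3).]; (12) [metal(a) :- signed(a), bird(a), flagged(a).]; (13) [locked(obj3) :- closed(obj3).]; (14) [visible(obj3) :- wooden(obj3), green(a).]; (15) [has_feathers(obj3) :- mammal(obj3).]. Adds ready(a), metal(a), locked(obj3), visible(obj3), has_feathers(obj3).
Round 2: (8) [valid(a) :- has_feathers(obj3), metal(a), visible(obj3).]. Adds valid(a).
Round 3: (11) [approved(obj3) :- valid(a), flies(a).]. Adds approved(obj3).
Round 4: (1) [red(obj3) :- approved(obj3), blue(obj3).]. Adds red(obj3).
Round 5: (6) [swims(a) :- red(obj3).]. Adds swims(a).
Closure: {approved(obj3), bird(a), blue(obj3), closed(obj3), flagged(a), flies(a), green(a), has_feathers(obj3), locked(obj3), mammal(obj3), metal(a), penguin(obj3), ready(a), red(obj3), signed(a), small(obj3), swims(a), valid(a), visible(obj3), wooden(obj3)} — 20 facts.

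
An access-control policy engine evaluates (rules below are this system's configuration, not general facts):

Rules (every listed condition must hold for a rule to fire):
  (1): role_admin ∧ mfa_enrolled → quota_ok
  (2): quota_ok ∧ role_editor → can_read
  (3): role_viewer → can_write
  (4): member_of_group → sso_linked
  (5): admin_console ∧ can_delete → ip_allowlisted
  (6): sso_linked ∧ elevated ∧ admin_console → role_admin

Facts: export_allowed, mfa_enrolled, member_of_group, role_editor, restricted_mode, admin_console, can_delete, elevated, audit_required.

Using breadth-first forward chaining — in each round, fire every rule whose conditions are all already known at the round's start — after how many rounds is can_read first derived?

Round 1: (4) [member_of_group → sso_linked]; (5) [admin_console ∧ can_delete → ip_allowlisted]. New: sso_linked, ip_allowlisted.
Round 2: (6) [sso_linked ∧ elevated ∧ admin_console → role_admin]. New: role_admin.
Round 3: (1) [role_admin ∧ mfa_enrolled → quota_ok]. New: quota_ok.
Round 4: (2) [quota_ok ∧ role_editor → can_read]. New: can_read.
can_read first appears in round 4.

4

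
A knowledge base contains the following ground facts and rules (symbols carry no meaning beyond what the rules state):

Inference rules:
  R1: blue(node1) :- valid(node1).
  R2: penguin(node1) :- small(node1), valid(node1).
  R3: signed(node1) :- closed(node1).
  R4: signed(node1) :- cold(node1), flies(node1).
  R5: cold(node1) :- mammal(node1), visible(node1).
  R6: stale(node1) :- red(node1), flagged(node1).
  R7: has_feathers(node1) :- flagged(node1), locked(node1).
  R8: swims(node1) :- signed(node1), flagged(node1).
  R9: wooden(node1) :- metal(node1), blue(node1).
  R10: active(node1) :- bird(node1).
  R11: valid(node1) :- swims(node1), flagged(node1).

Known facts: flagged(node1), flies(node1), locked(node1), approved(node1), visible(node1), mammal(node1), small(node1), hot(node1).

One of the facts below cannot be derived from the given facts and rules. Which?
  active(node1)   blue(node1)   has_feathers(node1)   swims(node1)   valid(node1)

Round 1: R5 [cold(node1) :- mammal(node1), visible(node1).]; R7 [has_feathers(node1) :- flagged(node1), locked(node1).]. Adds cold(node1), has_feathers(node1).
Round 2: R4 [signed(node1) :- cold(node1), flies(node1).]. Adds signed(node1).
Round 3: R8 [swims(node1) :- signed(node1), flagged(node1).]. Adds swims(node1).
Round 4: R11 [valid(node1) :- swims(node1), flagged(node1).]. Adds valid(node1).
Round 5: R1 [blue(node1) :- valid(node1).]; R2 [penguin(node1) :- small(node1), valid(node1).]. Adds blue(node1), penguin(node1).
Derived: has_feathers(node1) (round 1), blue(node1) (round 5), valid(node1) (round 4), swims(node1) (round 3). active(node1) never appears in any round.

active(node1)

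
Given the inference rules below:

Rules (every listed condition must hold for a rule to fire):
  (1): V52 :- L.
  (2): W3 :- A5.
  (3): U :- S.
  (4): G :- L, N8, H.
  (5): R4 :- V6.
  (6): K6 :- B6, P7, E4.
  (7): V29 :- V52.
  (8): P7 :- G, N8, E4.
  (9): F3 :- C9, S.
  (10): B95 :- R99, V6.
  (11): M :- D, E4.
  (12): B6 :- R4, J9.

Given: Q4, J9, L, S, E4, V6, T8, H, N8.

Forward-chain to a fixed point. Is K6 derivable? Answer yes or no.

yes

Round 1 fires (1), (3), (4), (5), giving V52, U, G, R4.
Round 2 fires (7), (8), (12), giving V29, P7, B6.
Round 3 fires (6), giving K6.
K6 appears in round 3, so it is derivable.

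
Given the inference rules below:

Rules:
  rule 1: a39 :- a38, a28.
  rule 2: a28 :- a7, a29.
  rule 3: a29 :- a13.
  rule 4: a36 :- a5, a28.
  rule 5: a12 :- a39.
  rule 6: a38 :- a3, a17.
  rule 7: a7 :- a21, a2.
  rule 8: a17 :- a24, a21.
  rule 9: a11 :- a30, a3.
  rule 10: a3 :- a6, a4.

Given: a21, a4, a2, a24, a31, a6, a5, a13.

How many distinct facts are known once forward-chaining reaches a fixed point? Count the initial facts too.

[1] rule 3 [a29 :- a13.]; rule 7 [a7 :- a21, a2.]; rule 8 [a17 :- a24, a21.]; rule 10 [a3 :- a6, a4.]. ⇒ new: a29, a7, a17, a3.
[2] rule 2 [a28 :- a7, a29.]; rule 6 [a38 :- a3, a17.]. ⇒ new: a28, a38.
[3] rule 1 [a39 :- a38, a28.]; rule 4 [a36 :- a5, a28.]. ⇒ new: a39, a36.
[4] rule 5 [a12 :- a39.]. ⇒ new: a12.
Closure: {a12, a13, a17, a2, a21, a24, a28, a29, a3, a31, a36, a38, a39, a4, a5, a6, a7} — 17 facts.

17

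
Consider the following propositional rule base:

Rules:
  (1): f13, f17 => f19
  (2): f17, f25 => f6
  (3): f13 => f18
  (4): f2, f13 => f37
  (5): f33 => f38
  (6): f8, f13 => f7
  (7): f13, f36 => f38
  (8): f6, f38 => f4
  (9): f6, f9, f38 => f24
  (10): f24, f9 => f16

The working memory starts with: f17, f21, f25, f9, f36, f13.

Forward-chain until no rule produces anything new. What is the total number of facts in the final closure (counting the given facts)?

13

Round 1: (1) [f13, f17 => f19]; (2) [f17, f25 => f6]; (3) [f13 => f18]; (7) [f13, f36 => f38]. New: f19, f6, f18, f38.
Round 2: (8) [f6, f38 => f4]; (9) [f6, f9, f38 => f24]. New: f4, f24.
Round 3: (10) [f24, f9 => f16]. New: f16.
Closure: {f13, f16, f17, f18, f19, f21, f24, f25, f36, f38, f4, f6, f9} — 13 facts.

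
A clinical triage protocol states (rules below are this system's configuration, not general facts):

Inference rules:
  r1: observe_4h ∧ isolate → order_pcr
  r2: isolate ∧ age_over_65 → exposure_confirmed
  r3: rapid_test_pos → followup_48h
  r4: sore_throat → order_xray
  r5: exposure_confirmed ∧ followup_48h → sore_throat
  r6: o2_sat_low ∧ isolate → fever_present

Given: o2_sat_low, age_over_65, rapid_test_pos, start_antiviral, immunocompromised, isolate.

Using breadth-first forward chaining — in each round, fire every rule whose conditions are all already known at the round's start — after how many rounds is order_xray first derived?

Round 1: r2 [isolate ∧ age_over_65 → exposure_confirmed]; r3 [rapid_test_pos → followup_48h]; r6 [o2_sat_low ∧ isolate → fever_present]. Adds exposure_confirmed, followup_48h, fever_present.
Round 2: r5 [exposure_confirmed ∧ followup_48h → sore_throat]. Adds sore_throat.
Round 3: r4 [sore_throat → order_xray]. Adds order_xray.
order_xray first appears in round 3.

3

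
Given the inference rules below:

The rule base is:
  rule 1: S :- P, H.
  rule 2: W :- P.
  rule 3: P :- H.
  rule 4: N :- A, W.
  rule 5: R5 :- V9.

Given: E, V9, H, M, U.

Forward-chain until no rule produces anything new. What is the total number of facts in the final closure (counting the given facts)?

Round 1: rule 3 [P :- H.]; rule 5 [R5 :- V9.]. Adds P, R5.
Round 2: rule 1 [S :- P, H.]; rule 2 [W :- P.]. Adds S, W.
Closure: {E, H, M, P, R5, S, U, V9, W} — 9 facts.

9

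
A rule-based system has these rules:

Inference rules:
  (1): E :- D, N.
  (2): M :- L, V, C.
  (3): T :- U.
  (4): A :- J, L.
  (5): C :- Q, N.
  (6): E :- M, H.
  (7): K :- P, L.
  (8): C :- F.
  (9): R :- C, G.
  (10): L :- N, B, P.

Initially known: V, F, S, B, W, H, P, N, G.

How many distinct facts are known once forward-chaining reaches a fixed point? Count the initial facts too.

Round 1 — (8), (10), derive C, L.
Round 2 — (2), (7), (9), derive M, K, R.
Round 3 — (6), derive E.
Closure: {B, C, E, F, G, H, K, L, M, N, P, R, S, V, W} — 15 facts.

15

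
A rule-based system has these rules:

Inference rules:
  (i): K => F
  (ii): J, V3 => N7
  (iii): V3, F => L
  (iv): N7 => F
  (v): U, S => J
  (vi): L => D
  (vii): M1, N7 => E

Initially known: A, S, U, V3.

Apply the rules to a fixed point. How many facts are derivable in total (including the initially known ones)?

9

[1] (v) [U, S => J]. ⇒ new: J.
[2] (ii) [J, V3 => N7]. ⇒ new: N7.
[3] (iv) [N7 => F]. ⇒ new: F.
[4] (iii) [V3, F => L]. ⇒ new: L.
[5] (vi) [L => D]. ⇒ new: D.
Closure: {A, D, F, J, L, N7, S, U, V3} — 9 facts.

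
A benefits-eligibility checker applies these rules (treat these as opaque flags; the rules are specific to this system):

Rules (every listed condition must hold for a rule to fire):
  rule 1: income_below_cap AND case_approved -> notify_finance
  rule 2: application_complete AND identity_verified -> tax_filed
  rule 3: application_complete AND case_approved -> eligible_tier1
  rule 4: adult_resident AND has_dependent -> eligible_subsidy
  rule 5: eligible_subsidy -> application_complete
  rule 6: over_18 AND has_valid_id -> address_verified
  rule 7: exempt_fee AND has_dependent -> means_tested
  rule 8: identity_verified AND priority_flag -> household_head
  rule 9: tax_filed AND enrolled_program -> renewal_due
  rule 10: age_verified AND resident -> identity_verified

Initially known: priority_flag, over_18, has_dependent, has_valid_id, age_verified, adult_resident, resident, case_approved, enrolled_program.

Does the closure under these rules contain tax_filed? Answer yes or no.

[1] rule 4 [adult_resident AND has_dependent -> eligible_subsidy]; rule 6 [over_18 AND has_valid_id -> address_verified]; rule 10 [age_verified AND resident -> identity_verified]. ⇒ new: eligible_subsidy, address_verified, identity_verified.
[2] rule 5 [eligible_subsidy -> application_complete]; rule 8 [identity_verified AND priority_flag -> household_head]. ⇒ new: application_complete, household_head.
[3] rule 2 [application_complete AND identity_verified -> tax_filed]; rule 3 [application_complete AND case_approved -> eligible_tier1]. ⇒ new: tax_filed, eligible_tier1.
[4] rule 9 [tax_filed AND enrolled_program -> renewal_due]. ⇒ new: renewal_due.
tax_filed appears in round 3, so it is derivable.

yes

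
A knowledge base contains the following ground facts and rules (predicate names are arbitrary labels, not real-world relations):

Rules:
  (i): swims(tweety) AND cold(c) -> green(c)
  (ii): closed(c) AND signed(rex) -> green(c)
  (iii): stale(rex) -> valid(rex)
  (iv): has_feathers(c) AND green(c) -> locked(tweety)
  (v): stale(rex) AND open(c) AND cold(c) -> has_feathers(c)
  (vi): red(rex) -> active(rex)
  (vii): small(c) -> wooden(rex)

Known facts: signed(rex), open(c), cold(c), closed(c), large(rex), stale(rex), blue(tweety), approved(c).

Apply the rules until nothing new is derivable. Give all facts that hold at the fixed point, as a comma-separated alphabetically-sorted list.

approved(c), blue(tweety), closed(c), cold(c), green(c), has_feathers(c), large(rex), locked(tweety), open(c), signed(rex), stale(rex), valid(rex)

Round 1 — (ii), (iii), (v), derive green(c), valid(rex), has_feathers(c).
Round 2 — (iv), derive locked(tweety).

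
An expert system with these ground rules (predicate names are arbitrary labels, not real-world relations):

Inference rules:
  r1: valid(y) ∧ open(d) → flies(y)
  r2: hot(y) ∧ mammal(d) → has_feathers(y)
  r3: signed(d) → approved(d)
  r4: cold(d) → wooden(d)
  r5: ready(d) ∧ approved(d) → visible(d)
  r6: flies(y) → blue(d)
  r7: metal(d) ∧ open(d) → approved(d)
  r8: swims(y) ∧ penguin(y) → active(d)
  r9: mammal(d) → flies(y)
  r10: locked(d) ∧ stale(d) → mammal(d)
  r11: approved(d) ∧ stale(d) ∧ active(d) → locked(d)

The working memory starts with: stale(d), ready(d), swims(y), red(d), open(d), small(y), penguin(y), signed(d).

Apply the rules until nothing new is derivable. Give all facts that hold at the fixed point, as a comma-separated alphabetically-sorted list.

Round 1: r3 [signed(d) → approved(d)]; r8 [swims(y) ∧ penguin(y) → active(d)]. New: approved(d), active(d).
Round 2: r5 [ready(d) ∧ approved(d) → visible(d)]; r11 [approved(d) ∧ stale(d) ∧ active(d) → locked(d)]. New: visible(d), locked(d).
Round 3: r10 [locked(d) ∧ stale(d) → mammal(d)]. New: mammal(d).
Round 4: r9 [mammal(d) → flies(y)]. New: flies(y).
Round 5: r6 [flies(y) → blue(d)]. New: blue(d).

active(d), approved(d), blue(d), flies(y), locked(d), mammal(d), open(d), penguin(y), ready(d), red(d), signed(d), small(y), stale(d), swims(y), visible(d)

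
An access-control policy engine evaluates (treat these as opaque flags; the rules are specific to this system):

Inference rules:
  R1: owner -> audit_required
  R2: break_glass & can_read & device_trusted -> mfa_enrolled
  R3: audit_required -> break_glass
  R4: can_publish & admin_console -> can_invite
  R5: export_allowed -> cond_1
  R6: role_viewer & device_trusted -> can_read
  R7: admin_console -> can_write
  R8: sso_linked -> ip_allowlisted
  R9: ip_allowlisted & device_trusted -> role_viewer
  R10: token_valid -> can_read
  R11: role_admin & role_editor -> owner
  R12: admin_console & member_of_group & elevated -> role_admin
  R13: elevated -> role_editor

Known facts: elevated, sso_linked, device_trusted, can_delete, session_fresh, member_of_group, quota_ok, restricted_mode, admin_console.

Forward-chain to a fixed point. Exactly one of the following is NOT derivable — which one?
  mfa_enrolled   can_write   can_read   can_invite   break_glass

Round 1 — R7, R8, R12, R13, derive can_write, ip_allowlisted, role_admin, role_editor.
Round 2 — R9, R11, derive role_viewer, owner.
Round 3 — R1, R6, derive audit_required, can_read.
Round 4 — R3, derive break_glass.
Round 5 — R2, derive mfa_enrolled.
Derived: can_read (round 3), can_write (round 1), break_glass (round 4), mfa_enrolled (round 5). can_invite never appears in any round.

can_invite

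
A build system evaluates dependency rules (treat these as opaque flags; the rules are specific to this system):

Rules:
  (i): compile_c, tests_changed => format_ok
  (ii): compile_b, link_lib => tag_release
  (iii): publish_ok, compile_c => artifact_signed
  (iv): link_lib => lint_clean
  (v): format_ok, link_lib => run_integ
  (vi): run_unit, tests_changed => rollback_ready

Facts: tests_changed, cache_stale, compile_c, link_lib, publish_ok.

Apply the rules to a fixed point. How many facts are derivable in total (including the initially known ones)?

Round 1: (i) [compile_c, tests_changed => format_ok]; (iii) [publish_ok, compile_c => artifact_signed]; (iv) [link_lib => lint_clean]. Adds format_ok, artifact_signed, lint_clean.
Round 2: (v) [format_ok, link_lib => run_integ]. Adds run_integ.
Closure: {artifact_signed, cache_stale, compile_c, format_ok, link_lib, lint_clean, publish_ok, run_integ, tests_changed} — 9 facts.

9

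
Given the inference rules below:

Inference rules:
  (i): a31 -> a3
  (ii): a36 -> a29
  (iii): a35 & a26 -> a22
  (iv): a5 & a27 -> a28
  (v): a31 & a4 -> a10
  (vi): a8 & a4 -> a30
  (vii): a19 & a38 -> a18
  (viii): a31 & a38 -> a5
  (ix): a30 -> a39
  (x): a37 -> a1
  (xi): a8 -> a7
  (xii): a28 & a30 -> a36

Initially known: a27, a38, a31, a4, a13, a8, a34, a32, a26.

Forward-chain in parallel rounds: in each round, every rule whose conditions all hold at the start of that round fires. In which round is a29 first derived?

4

Round 1: (i) [a31 -> a3]; (v) [a31 & a4 -> a10]; (vi) [a8 & a4 -> a30]; (viii) [a31 & a38 -> a5]; (xi) [a8 -> a7]. New: a3, a10, a30, a5, a7.
Round 2: (iv) [a5 & a27 -> a28]; (ix) [a30 -> a39]. New: a28, a39.
Round 3: (xii) [a28 & a30 -> a36]. New: a36.
Round 4: (ii) [a36 -> a29]. New: a29.
a29 first appears in round 4.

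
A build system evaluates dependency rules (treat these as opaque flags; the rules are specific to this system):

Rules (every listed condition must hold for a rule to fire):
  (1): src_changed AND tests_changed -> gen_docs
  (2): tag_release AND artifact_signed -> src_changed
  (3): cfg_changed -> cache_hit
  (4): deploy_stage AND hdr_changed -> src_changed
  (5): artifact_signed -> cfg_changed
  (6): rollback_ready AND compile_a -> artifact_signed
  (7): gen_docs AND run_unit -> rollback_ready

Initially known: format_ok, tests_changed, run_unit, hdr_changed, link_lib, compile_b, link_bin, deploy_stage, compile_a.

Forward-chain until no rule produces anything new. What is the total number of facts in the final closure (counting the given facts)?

15

Round 1 — (4), derive src_changed.
Round 2 — (1), derive gen_docs.
Round 3 — (7), derive rollback_ready.
Round 4 — (6), derive artifact_signed.
Round 5 — (5), derive cfg_changed.
Round 6 — (3), derive cache_hit.
Closure: {artifact_signed, cache_hit, cfg_changed, compile_a, compile_b, deploy_stage, format_ok, gen_docs, hdr_changed, link_bin, link_lib, rollback_ready, run_unit, src_changed, tests_changed} — 15 facts.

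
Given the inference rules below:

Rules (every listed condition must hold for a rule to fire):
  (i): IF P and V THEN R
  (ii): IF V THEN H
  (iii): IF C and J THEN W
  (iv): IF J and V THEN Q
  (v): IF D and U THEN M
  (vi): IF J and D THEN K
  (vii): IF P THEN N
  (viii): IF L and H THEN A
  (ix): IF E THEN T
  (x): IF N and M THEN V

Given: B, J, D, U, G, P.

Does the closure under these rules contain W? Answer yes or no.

Round 1: (v) [IF D and U THEN M]; (vi) [IF J and D THEN K]; (vii) [IF P THEN N]. Adds M, K, N.
Round 2: (x) [IF N and M THEN V]. Adds V.
Round 3: (i) [IF P and V THEN R]; (ii) [IF V THEN H]; (iv) [IF J and V THEN Q]. Adds R, H, Q.
Fixed point reached. W is concluded only by (iii); (iii) needs C (never derived).

no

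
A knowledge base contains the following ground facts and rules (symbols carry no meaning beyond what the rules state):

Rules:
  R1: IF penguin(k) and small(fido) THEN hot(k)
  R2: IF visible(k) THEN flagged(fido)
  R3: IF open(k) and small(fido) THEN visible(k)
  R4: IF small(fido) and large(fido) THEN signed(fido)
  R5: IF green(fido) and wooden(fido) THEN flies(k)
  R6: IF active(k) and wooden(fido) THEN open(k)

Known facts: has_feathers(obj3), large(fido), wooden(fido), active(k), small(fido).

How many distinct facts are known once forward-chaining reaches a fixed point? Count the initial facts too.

9

Round 1: R4 [IF small(fido) and large(fido) THEN signed(fido)]; R6 [IF active(k) and wooden(fido) THEN open(k)]. New: signed(fido), open(k).
Round 2: R3 [IF open(k) and small(fido) THEN visible(k)]. New: visible(k).
Round 3: R2 [IF visible(k) THEN flagged(fido)]. New: flagged(fido).
Closure: {active(k), flagged(fido), has_feathers(obj3), large(fido), open(k), signed(fido), small(fido), visible(k), wooden(fido)} — 9 facts.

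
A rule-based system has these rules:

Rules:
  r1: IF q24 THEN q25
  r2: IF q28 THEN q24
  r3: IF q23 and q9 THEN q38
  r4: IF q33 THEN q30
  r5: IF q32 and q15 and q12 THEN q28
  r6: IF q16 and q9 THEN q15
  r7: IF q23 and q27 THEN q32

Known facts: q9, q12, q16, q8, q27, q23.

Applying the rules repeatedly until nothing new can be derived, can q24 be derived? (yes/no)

Round 1 — r3, r6, r7, derive q38, q15, q32.
Round 2 — r5, derive q28.
Round 3 — r2, derive q24.
Round 4 — r1, derive q25.
q24 appears in round 3, so it is derivable.

yes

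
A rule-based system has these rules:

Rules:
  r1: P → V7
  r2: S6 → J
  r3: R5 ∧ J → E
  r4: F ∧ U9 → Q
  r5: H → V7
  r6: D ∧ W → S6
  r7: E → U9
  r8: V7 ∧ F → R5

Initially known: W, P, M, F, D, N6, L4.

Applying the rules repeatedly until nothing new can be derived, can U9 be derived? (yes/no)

Round 1: r1 [P → V7]; r6 [D ∧ W → S6]. New: V7, S6.
Round 2: r2 [S6 → J]; r8 [V7 ∧ F → R5]. New: J, R5.
Round 3: r3 [R5 ∧ J → E]. New: E.
Round 4: r7 [E → U9]. New: U9.
Round 5: r4 [F ∧ U9 → Q]. New: Q.
U9 appears in round 4, so it is derivable.

yes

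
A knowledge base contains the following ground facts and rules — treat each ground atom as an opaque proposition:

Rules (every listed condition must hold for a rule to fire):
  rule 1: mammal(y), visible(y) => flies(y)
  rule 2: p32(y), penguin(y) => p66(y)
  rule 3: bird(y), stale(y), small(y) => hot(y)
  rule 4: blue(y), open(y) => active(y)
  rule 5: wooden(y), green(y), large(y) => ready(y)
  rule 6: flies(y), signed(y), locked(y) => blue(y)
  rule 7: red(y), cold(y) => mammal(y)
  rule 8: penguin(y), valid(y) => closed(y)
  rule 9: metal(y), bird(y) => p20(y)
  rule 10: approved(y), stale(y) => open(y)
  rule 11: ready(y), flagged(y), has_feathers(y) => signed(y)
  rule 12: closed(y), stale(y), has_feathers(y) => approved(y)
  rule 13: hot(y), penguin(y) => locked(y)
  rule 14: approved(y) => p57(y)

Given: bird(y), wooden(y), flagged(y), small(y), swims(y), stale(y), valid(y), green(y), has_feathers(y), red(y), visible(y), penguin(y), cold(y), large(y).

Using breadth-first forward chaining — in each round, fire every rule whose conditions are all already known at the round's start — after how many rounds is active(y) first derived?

Round 1: rule 3 [bird(y), stale(y), small(y) => hot(y)]; rule 5 [wooden(y), green(y), large(y) => ready(y)]; rule 7 [red(y), cold(y) => mammal(y)]; rule 8 [penguin(y), valid(y) => closed(y)]. New: hot(y), ready(y), mammal(y), closed(y).
Round 2: rule 1 [mammal(y), visible(y) => flies(y)]; rule 11 [ready(y), flagged(y), has_feathers(y) => signed(y)]; rule 12 [closed(y), stale(y), has_feathers(y) => approved(y)]; rule 13 [hot(y), penguin(y) => locked(y)]. New: flies(y), signed(y), approved(y), locked(y).
Round 3: rule 6 [flies(y), signed(y), locked(y) => blue(y)]; rule 10 [approved(y), stale(y) => open(y)]; rule 14 [approved(y) => p57(y)]. New: blue(y), open(y), p57(y).
Round 4: rule 4 [blue(y), open(y) => active(y)]. New: active(y).
active(y) first appears in round 4.

4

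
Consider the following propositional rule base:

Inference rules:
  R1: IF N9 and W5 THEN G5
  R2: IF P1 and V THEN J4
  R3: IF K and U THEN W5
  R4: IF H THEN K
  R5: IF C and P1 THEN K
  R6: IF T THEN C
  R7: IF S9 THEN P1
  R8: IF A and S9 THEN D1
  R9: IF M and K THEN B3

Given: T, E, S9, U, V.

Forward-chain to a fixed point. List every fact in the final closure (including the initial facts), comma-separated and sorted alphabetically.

[1] R6 [IF T THEN C]; R7 [IF S9 THEN P1]. ⇒ new: C, P1.
[2] R2 [IF P1 and V THEN J4]; R5 [IF C and P1 THEN K]. ⇒ new: J4, K.
[3] R3 [IF K and U THEN W5]. ⇒ new: W5.

C, E, J4, K, P1, S9, T, U, V, W5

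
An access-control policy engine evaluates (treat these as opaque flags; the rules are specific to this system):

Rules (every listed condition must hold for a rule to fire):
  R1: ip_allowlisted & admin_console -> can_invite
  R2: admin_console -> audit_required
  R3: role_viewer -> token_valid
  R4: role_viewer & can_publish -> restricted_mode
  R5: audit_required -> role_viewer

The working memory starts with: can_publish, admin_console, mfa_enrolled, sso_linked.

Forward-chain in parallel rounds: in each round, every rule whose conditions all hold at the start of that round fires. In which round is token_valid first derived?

3

Round 1 — R2, derive audit_required.
Round 2 — R5, derive role_viewer.
Round 3 — R3, R4, derive token_valid, restricted_mode.
token_valid first appears in round 3.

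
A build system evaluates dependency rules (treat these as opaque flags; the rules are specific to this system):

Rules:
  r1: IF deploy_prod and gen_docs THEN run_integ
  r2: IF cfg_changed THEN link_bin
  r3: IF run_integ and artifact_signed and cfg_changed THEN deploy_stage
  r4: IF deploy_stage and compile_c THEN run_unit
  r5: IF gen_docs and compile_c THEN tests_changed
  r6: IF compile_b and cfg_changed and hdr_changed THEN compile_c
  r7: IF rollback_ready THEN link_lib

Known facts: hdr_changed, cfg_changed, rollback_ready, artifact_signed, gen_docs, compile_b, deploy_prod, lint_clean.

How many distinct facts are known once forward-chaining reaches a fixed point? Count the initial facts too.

15

Round 1: r1 [IF deploy_prod and gen_docs THEN run_integ]; r2 [IF cfg_changed THEN link_bin]; r6 [IF compile_b and cfg_changed and hdr_changed THEN compile_c]; r7 [IF rollback_ready THEN link_lib]. New: run_integ, link_bin, compile_c, link_lib.
Round 2: r3 [IF run_integ and artifact_signed and cfg_changed THEN deploy_stage]; r5 [IF gen_docs and compile_c THEN tests_changed]. New: deploy_stage, tests_changed.
Round 3: r4 [IF deploy_stage and compile_c THEN run_unit]. New: run_unit.
Closure: {artifact_signed, cfg_changed, compile_b, compile_c, deploy_prod, deploy_stage, gen_docs, hdr_changed, link_bin, link_lib, lint_clean, rollback_ready, run_integ, run_unit, tests_changed} — 15 facts.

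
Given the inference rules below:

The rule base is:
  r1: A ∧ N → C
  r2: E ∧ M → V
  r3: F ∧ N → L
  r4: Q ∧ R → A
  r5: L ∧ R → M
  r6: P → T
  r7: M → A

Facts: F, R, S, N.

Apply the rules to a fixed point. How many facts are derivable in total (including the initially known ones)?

Round 1: r3 [F ∧ N → L]. Adds L.
Round 2: r5 [L ∧ R → M]. Adds M.
Round 3: r7 [M → A]. Adds A.
Round 4: r1 [A ∧ N → C]. Adds C.
Closure: {A, C, F, L, M, N, R, S} — 8 facts.

8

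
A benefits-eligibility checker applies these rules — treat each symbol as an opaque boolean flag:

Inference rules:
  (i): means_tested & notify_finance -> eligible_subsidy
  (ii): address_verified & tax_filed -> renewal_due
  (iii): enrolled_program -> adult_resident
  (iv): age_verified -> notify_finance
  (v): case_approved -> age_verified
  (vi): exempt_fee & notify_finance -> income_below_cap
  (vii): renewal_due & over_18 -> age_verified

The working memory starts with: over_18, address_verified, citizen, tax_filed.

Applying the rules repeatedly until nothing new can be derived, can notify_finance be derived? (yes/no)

Round 1: (ii) [address_verified & tax_filed -> renewal_due]. Adds renewal_due.
Round 2: (vii) [renewal_due & over_18 -> age_verified]. Adds age_verified.
Round 3: (iv) [age_verified -> notify_finance]. Adds notify_finance.
notify_finance appears in round 3, so it is derivable.

yes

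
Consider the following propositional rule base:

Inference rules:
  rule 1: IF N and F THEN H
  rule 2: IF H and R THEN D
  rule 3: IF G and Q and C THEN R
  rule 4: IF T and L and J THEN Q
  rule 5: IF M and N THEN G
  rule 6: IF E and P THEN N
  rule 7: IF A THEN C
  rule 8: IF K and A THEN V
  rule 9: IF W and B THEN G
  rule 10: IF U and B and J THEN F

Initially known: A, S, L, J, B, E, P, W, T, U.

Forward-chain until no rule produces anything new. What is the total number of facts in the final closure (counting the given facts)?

Round 1 fires rule 4, rule 6, rule 7, rule 9, rule 10, giving Q, N, C, G, F.
Round 2 fires rule 1, rule 3, giving H, R.
Round 3 fires rule 2, giving D.
Closure: {A, B, C, D, E, F, G, H, J, L, N, P, Q, R, S, T, U, W} — 18 facts.

18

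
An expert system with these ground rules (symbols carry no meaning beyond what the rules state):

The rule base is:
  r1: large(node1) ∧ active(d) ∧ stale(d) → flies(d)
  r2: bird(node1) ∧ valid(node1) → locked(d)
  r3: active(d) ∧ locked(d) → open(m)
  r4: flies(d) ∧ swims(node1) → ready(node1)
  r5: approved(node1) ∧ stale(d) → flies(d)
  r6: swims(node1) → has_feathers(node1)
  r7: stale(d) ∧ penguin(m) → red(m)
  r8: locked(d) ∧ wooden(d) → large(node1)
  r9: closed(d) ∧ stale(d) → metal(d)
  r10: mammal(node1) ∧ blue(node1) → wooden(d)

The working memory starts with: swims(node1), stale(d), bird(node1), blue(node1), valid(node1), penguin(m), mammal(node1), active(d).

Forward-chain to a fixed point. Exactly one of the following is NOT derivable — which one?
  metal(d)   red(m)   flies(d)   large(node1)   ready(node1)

metal(d)

Round 1: r2 [bird(node1) ∧ valid(node1) → locked(d)]; r6 [swims(node1) → has_feathers(node1)]; r7 [stale(d) ∧ penguin(m) → red(m)]; r10 [mammal(node1) ∧ blue(node1) → wooden(d)]. New: locked(d), has_feathers(node1), red(m), wooden(d).
Round 2: r3 [active(d) ∧ locked(d) → open(m)]; r8 [locked(d) ∧ wooden(d) → large(node1)]. New: open(m), large(node1).
Round 3: r1 [large(node1) ∧ active(d) ∧ stale(d) → flies(d)]. New: flies(d).
Round 4: r4 [flies(d) ∧ swims(node1) → ready(node1)]. New: ready(node1).
Derived: flies(d) (round 3), red(m) (round 1), ready(node1) (round 4), large(node1) (round 2). metal(d) never appears in any round.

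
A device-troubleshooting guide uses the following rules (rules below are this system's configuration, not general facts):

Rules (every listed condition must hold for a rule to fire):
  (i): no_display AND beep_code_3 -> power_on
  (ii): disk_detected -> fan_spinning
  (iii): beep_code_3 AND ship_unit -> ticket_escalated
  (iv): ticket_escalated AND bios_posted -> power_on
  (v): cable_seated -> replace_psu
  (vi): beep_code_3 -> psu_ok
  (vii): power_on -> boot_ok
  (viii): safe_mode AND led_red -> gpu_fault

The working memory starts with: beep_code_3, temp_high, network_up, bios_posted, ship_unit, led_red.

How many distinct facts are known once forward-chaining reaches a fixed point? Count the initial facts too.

Round 1 — (iii), (vi), derive ticket_escalated, psu_ok.
Round 2 — (iv), derive power_on.
Round 3 — (vii), derive boot_ok.
Closure: {beep_code_3, bios_posted, boot_ok, led_red, network_up, power_on, psu_ok, ship_unit, temp_high, ticket_escalated} — 10 facts.

10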